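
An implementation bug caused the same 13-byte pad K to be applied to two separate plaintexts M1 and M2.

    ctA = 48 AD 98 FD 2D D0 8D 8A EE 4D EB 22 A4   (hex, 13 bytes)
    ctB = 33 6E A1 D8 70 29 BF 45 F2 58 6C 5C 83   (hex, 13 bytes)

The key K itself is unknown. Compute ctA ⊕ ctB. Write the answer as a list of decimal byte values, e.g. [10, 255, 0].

ctA ⊕ ctB = (M1 ⊕ K) ⊕ (M2 ⊕ K) = M1 ⊕ M2 — the shared key cancels under XOR.
48 XOR 33 = 7b
ad XOR 6e = c3
98 XOR a1 = 39
fd XOR d8 = 25
2d XOR 70 = 5d
d0 XOR 29 = f9
8d XOR bf = 32
8a XOR 45 = cf
ee XOR f2 = 1c
4d XOR 58 = 15
eb XOR 6c = 87
22 XOR 5c = 7e
a4 XOR 83 = 27

[123, 195, 57, 37, 93, 249, 50, 207, 28, 21, 135, 126, 39]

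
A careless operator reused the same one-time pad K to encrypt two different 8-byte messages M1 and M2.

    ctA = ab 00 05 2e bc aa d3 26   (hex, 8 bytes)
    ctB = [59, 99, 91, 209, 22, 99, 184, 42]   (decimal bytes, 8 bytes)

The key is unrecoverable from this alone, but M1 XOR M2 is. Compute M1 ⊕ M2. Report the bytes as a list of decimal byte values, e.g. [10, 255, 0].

ctA ⊕ ctB = (M1 ⊕ K) ⊕ (M2 ⊕ K) = M1 ⊕ M2 — the shared key cancels under XOR.
171 XOR  59 = 144
  0 XOR  99 =  99
  5 XOR  91 =  94
 46 XOR 209 = 255
188 XOR  22 = 170
170 XOR  99 = 201
211 XOR 184 = 107
 38 XOR  42 =  12

[144, 99, 94, 255, 170, 201, 107, 12]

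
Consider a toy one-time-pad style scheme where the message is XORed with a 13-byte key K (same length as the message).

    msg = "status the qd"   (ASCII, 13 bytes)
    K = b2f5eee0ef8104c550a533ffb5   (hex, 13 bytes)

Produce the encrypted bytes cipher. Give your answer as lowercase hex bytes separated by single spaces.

XOR is its own inverse, so applying the key byte-wise gives the result directly.
byte 0: 73 XOR b2 = c1
byte 1: 74 XOR f5 = 81
byte 2: 61 XOR ee = 8f
byte 3: 74 XOR e0 = 94
byte 4: 75 XOR ef = 9a
byte 5: 73 XOR 81 = f2
byte 6: 20 XOR 04 = 24
byte 7: 74 XOR c5 = b1
byte 8: 68 XOR 50 = 38
byte 9: 65 XOR a5 = c0
byte 10: 20 XOR 33 = 13
byte 11: 71 XOR ff = 8e
byte 12: 64 XOR b5 = d1

c1 81 8f 94 9a f2 24 b1 38 c0 13 8e d1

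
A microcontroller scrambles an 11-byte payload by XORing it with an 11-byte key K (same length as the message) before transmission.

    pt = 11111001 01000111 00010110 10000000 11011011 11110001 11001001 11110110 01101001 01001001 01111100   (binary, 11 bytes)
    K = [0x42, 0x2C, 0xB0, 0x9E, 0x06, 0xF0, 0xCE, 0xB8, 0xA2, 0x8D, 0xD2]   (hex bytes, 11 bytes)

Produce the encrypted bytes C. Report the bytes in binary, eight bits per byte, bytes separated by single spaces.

XOR is its own inverse, so applying the key byte-wise gives the result directly.
byte 0: f9 ^ 42 = bb
byte 1: 47 ^ 2c = 6b
byte 2: 16 ^ b0 = a6
byte 3: 80 ^ 9e = 1e
byte 4: db ^ 06 = dd
byte 5: f1 ^ f0 = 01
byte 6: c9 ^ ce = 07
byte 7: f6 ^ b8 = 4e
byte 8: 69 ^ a2 = cb
byte 9: 49 ^ 8d = c4
byte 10: 7c ^ d2 = ae

10111011 01101011 10100110 00011110 11011101 00000001 00000111 01001110 11001011 11000100 10101110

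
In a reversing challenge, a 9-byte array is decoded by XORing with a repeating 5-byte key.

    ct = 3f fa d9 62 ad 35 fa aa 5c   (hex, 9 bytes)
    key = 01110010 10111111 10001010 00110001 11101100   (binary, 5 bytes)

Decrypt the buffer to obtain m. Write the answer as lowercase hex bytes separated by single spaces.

The 5-byte key repeats, so the effective keystream is 72 bf 8a 31 ec 72 bf 8a 31.
byte 0: 3f XOR 72 = 4d
byte 1: fa XOR bf = 45
byte 2: d9 XOR 8a = 53
byte 3: 62 XOR 31 = 53
byte 4: ad XOR ec = 41
byte 5: 35 XOR 72 = 47
byte 6: fa XOR bf = 45
byte 7: aa XOR 8a = 20
byte 8: 5c XOR 31 = 6d

4d 45 53 53 41 47 45 20 6d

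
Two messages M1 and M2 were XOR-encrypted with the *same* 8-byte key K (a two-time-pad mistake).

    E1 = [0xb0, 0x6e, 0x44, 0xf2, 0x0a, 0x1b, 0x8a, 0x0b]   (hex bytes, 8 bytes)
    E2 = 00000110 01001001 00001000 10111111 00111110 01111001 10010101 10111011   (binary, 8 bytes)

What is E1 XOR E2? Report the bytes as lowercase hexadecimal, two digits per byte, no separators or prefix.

E1 ⊕ E2 = (M1 ⊕ K) ⊕ (M2 ⊕ K) = M1 ⊕ M2 — the shared key cancels under XOR.
176 XOR   6 = 182
110 XOR  73 =  39
 68 XOR   8 =  76
242 XOR 191 =  77
 10 XOR  62 =  52
 27 XOR 121 =  98
138 XOR 149 =  31
 11 XOR 187 = 176

b6274c4d34621fb0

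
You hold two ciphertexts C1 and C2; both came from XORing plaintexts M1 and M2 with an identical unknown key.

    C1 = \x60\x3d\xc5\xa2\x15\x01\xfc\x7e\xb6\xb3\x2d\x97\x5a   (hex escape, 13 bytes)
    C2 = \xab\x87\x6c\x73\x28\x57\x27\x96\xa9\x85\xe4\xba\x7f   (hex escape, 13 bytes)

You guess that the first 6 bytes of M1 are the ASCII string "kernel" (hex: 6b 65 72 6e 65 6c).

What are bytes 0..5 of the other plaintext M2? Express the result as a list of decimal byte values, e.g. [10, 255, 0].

[160, 223, 219, 191, 88, 58]

First, C1 ⊕ C2 = (M1 ⊕ K) ⊕ (M2 ⊕ K) = M1 ⊕ M2, so the key drops out. Then M2 = (M1 ⊕ M2) ⊕ M1 over the first 6 bytes.
byte 0: (60 ⊕ ab) ⊕ 6b = cb ⊕ 6b = a0
byte 1: (3d ⊕ 87) ⊕ 65 = ba ⊕ 65 = df
byte 2: (c5 ⊕ 6c) ⊕ 72 = a9 ⊕ 72 = db
byte 3: (a2 ⊕ 73) ⊕ 6e = d1 ⊕ 6e = bf
byte 4: (15 ⊕ 28) ⊕ 65 = 3d ⊕ 65 = 58
byte 5: (01 ⊕ 57) ⊕ 6c = 56 ⊕ 6c = 3a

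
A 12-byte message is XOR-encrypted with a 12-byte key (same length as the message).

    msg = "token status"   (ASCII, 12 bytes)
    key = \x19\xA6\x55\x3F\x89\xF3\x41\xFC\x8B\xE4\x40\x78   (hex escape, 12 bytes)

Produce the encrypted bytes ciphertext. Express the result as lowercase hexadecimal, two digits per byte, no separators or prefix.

6dc93e5ae7d33288ea90350b

XOR is its own inverse, so applying the key byte-wise gives the result directly.
74 ^ 19 = 6d
6f ^ a6 = c9
6b ^ 55 = 3e
65 ^ 3f = 5a
6e ^ 89 = e7
20 ^ f3 = d3
73 ^ 41 = 32
74 ^ fc = 88
61 ^ 8b = ea
74 ^ e4 = 90
75 ^ 40 = 35
73 ^ 78 = 0b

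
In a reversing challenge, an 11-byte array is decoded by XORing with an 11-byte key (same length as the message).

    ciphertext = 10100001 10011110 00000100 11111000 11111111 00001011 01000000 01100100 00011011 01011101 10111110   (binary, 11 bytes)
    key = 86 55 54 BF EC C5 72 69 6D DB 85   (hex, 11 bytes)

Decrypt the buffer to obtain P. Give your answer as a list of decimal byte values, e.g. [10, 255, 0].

a1 XOR 86 = 27
9e XOR 55 = cb
04 XOR 54 = 50
f8 XOR bf = 47
ff XOR ec = 13
0b XOR c5 = ce
40 XOR 72 = 32
64 XOR 69 = 0d
1b XOR 6d = 76
5d XOR db = 86
be XOR 85 = 3b

[39, 203, 80, 71, 19, 206, 50, 13, 118, 134, 59]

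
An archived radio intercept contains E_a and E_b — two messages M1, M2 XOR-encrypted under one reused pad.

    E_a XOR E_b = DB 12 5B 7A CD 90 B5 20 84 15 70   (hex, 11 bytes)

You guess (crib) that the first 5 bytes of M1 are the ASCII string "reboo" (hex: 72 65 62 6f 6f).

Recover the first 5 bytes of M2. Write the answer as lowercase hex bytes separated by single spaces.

Since E_a ⊕ E_b = M1 ⊕ M2, XORing with the guessed M1 bytes yields the corresponding M2 bytes: M2 = (E_a ⊕ E_b) ⊕ M1.
byte 0: 11011011 xor 01110010 = 10101001
byte 1: 00010010 xor 01100101 = 01110111
byte 2: 01011011 xor 01100010 = 00111001
byte 3: 01111010 xor 01101111 = 00010101
byte 4: 11001101 xor 01101111 = 10100010

a9 77 39 15 a2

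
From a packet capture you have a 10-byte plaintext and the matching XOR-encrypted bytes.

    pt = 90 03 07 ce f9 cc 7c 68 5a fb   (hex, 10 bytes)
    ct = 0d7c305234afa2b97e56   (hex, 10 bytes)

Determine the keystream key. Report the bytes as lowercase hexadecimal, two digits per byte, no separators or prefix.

9d7f379ccd63ded124ad

Since ct = pt ⊕ key, XORing both sides with pt gives key = pt ⊕ ct.
byte 0: 90 XOR 0d = 9d
byte 1: 03 XOR 7c = 7f
byte 2: 07 XOR 30 = 37
byte 3: ce XOR 52 = 9c
byte 4: f9 XOR 34 = cd
byte 5: cc XOR af = 63
byte 6: 7c XOR a2 = de
byte 7: 68 XOR b9 = d1
byte 8: 5a XOR 7e = 24
byte 9: fb XOR 56 = ad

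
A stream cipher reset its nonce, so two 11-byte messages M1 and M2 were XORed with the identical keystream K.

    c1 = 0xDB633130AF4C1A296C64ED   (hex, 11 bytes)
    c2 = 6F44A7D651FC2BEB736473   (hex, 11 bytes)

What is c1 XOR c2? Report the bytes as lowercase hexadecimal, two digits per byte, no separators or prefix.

b42796e6feb031c21f009e

c1 ⊕ c2 = (M1 ⊕ K) ⊕ (M2 ⊕ K) = M1 ⊕ M2 — the shared key cancels under XOR.
219 ⊕ 111 = 180
 99 ⊕  68 =  39
 49 ⊕ 167 = 150
 48 ⊕ 214 = 230
175 ⊕  81 = 254
 76 ⊕ 252 = 176
 26 ⊕  43 =  49
 41 ⊕ 235 = 194
108 ⊕ 115 =  31
100 ⊕ 100 =   0
237 ⊕ 115 = 158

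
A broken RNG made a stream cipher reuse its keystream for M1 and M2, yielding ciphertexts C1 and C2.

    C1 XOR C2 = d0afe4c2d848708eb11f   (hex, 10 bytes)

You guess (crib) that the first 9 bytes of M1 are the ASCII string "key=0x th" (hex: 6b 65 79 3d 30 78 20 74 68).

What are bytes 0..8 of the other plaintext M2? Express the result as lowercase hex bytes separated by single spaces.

bb ca 9d ff e8 30 50 fa d9

Since C1 ⊕ C2 = M1 ⊕ M2, XORing with the guessed M1 bytes yields the corresponding M2 bytes: M2 = (C1 ⊕ C2) ⊕ M1.
byte 0: d0 ⊕ 6b = bb
byte 1: af ⊕ 65 = ca
byte 2: e4 ⊕ 79 = 9d
byte 3: c2 ⊕ 3d = ff
byte 4: d8 ⊕ 30 = e8
byte 5: 48 ⊕ 78 = 30
byte 6: 70 ⊕ 20 = 50
byte 7: 8e ⊕ 74 = fa
byte 8: b1 ⊕ 68 = d9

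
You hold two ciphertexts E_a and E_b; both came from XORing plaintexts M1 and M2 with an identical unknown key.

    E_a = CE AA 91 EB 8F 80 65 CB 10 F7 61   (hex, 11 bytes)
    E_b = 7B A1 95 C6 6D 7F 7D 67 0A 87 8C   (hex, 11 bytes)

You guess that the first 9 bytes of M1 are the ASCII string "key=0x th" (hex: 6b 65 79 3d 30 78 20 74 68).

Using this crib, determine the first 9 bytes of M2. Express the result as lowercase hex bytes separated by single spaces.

First, E_a ⊕ E_b = (M1 ⊕ K) ⊕ (M2 ⊕ K) = M1 ⊕ M2, so the key drops out. Then M2 = (M1 ⊕ M2) ⊕ M1 over the first 9 bytes.
byte 0: (ce XOR 7b) XOR 6b = b5 XOR 6b = de
byte 1: (aa XOR a1) XOR 65 = 0b XOR 65 = 6e
byte 2: (91 XOR 95) XOR 79 = 04 XOR 79 = 7d
byte 3: (eb XOR c6) XOR 3d = 2d XOR 3d = 10
byte 4: (8f XOR 6d) XOR 30 = e2 XOR 30 = d2
byte 5: (80 XOR 7f) XOR 78 = ff XOR 78 = 87
byte 6: (65 XOR 7d) XOR 20 = 18 XOR 20 = 38
byte 7: (cb XOR 67) XOR 74 = ac XOR 74 = d8
byte 8: (10 XOR 0a) XOR 68 = 1a XOR 68 = 72

de 6e 7d 10 d2 87 38 d8 72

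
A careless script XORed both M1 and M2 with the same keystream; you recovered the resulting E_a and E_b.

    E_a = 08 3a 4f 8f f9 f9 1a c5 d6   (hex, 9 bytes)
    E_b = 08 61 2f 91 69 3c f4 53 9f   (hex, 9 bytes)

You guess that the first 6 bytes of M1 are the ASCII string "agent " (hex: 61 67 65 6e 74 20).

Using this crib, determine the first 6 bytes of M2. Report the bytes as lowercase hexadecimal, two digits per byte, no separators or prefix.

First, E_a ⊕ E_b = (M1 ⊕ K) ⊕ (M2 ⊕ K) = M1 ⊕ M2, so the key drops out. Then M2 = (M1 ⊕ M2) ⊕ M1 over the first 6 bytes.
byte 0: (08 XOR 08) XOR 61 = 00 XOR 61 = 61
byte 1: (3a XOR 61) XOR 67 = 5b XOR 67 = 3c
byte 2: (4f XOR 2f) XOR 65 = 60 XOR 65 = 05
byte 3: (8f XOR 91) XOR 6e = 1e XOR 6e = 70
byte 4: (f9 XOR 69) XOR 74 = 90 XOR 74 = e4
byte 5: (f9 XOR 3c) XOR 20 = c5 XOR 20 = e5

613c0570e4e5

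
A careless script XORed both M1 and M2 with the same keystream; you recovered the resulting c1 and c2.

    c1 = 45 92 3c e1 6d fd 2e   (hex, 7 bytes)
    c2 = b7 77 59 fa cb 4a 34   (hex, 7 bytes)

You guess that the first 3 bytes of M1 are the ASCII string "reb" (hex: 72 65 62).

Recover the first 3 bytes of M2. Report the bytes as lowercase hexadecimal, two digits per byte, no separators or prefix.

808007

First, c1 ⊕ c2 = (M1 ⊕ K) ⊕ (M2 ⊕ K) = M1 ⊕ M2, so the key drops out. Then M2 = (M1 ⊕ M2) ⊕ M1 over the first 3 bytes.
byte 0: (45 ⊕ b7) ⊕ 72 = f2 ⊕ 72 = 80
byte 1: (92 ⊕ 77) ⊕ 65 = e5 ⊕ 65 = 80
byte 2: (3c ⊕ 59) ⊕ 62 = 65 ⊕ 62 = 07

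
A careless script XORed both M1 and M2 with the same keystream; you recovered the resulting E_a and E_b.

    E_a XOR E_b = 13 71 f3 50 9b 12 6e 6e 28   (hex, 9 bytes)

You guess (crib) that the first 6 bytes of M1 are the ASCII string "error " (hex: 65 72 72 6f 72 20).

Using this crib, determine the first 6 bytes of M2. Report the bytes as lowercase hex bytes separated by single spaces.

76 03 81 3f e9 32

Since E_a ⊕ E_b = M1 ⊕ M2, XORing with the guessed M1 bytes yields the corresponding M2 bytes: M2 = (E_a ⊕ E_b) ⊕ M1.
13 XOR 65 = 76
71 XOR 72 = 03
f3 XOR 72 = 81
50 XOR 6f = 3f
9b XOR 72 = e9
12 XOR 20 = 32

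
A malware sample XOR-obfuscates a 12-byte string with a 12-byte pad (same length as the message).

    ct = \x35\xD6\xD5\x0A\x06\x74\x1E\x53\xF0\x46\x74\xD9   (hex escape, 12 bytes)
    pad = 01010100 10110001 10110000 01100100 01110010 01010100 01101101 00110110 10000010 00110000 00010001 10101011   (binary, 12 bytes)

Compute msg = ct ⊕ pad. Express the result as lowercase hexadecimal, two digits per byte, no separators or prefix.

6167656e7420736572766572

00110101 ^ 01010100 = 01100001
11010110 ^ 10110001 = 01100111
11010101 ^ 10110000 = 01100101
00001010 ^ 01100100 = 01101110
00000110 ^ 01110010 = 01110100
01110100 ^ 01010100 = 00100000
00011110 ^ 01101101 = 01110011
01010011 ^ 00110110 = 01100101
11110000 ^ 10000010 = 01110010
01000110 ^ 00110000 = 01110110
01110100 ^ 00010001 = 01100101
11011001 ^ 10101011 = 01110010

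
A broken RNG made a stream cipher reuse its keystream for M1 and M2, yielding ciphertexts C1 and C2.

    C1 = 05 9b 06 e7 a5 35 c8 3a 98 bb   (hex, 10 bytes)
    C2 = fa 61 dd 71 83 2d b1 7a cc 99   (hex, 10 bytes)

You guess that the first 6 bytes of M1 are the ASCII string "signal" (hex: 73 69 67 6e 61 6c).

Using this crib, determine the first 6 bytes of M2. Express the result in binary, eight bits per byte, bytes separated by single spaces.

First, C1 ⊕ C2 = (M1 ⊕ K) ⊕ (M2 ⊕ K) = M1 ⊕ M2, so the key drops out. Then M2 = (M1 ⊕ M2) ⊕ M1 over the first 6 bytes.
byte 0: (05 XOR fa) XOR 73 = ff XOR 73 = 8c
byte 1: (9b XOR 61) XOR 69 = fa XOR 69 = 93
byte 2: (06 XOR dd) XOR 67 = db XOR 67 = bc
byte 3: (e7 XOR 71) XOR 6e = 96 XOR 6e = f8
byte 4: (a5 XOR 83) XOR 61 = 26 XOR 61 = 47
byte 5: (35 XOR 2d) XOR 6c = 18 XOR 6c = 74

10001100 10010011 10111100 11111000 01000111 01110100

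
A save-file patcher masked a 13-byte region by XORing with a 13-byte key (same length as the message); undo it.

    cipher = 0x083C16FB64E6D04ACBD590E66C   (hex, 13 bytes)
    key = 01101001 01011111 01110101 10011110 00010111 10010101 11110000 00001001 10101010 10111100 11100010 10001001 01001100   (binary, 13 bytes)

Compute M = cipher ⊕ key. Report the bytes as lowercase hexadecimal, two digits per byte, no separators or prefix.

XOR is its own inverse, so applying the key byte-wise gives the result directly.
byte 0: 08 XOR 69 = 61
byte 1: 3c XOR 5f = 63
byte 2: 16 XOR 75 = 63
byte 3: fb XOR 9e = 65
byte 4: 64 XOR 17 = 73
byte 5: e6 XOR 95 = 73
byte 6: d0 XOR f0 = 20
byte 7: 4a XOR 09 = 43
byte 8: cb XOR aa = 61
byte 9: d5 XOR bc = 69
byte 10: 90 XOR e2 = 72
byte 11: e6 XOR 89 = 6f
byte 12: 6c XOR 4c = 20

61636365737320436169726f20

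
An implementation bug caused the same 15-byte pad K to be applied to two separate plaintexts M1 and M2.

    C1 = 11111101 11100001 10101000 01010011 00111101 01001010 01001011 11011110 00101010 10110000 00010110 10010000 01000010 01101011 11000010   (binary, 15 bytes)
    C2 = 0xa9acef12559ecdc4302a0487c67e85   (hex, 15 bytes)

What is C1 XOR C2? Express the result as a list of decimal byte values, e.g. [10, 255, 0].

[84, 77, 71, 65, 104, 212, 134, 26, 26, 154, 18, 23, 132, 21, 71]

C1 ⊕ C2 = (M1 ⊕ K) ⊕ (M2 ⊕ K) = M1 ⊕ M2 — the shared key cancels under XOR.
fd ⊕ a9 = 54
e1 ⊕ ac = 4d
a8 ⊕ ef = 47
53 ⊕ 12 = 41
3d ⊕ 55 = 68
4a ⊕ 9e = d4
4b ⊕ cd = 86
de ⊕ c4 = 1a
2a ⊕ 30 = 1a
b0 ⊕ 2a = 9a
16 ⊕ 04 = 12
90 ⊕ 87 = 17
42 ⊕ c6 = 84
6b ⊕ 7e = 15
c2 ⊕ 85 = 47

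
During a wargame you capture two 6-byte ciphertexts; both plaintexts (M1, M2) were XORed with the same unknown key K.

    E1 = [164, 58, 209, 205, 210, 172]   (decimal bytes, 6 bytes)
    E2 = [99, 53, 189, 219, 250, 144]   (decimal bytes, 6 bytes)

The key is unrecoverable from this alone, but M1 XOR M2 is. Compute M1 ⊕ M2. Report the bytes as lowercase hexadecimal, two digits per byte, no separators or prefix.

E1 ⊕ E2 = (M1 ⊕ K) ⊕ (M2 ⊕ K) = M1 ⊕ M2 — the shared key cancels under XOR.
a4 ^ 63 = c7
3a ^ 35 = 0f
d1 ^ bd = 6c
cd ^ db = 16
d2 ^ fa = 28
ac ^ 90 = 3c

c70f6c16283c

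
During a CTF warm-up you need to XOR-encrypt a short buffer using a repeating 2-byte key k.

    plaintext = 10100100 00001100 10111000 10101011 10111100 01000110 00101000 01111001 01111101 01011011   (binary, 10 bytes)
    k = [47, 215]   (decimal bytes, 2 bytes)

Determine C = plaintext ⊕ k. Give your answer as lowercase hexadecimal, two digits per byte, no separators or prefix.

8bdb977c939107ae528c

The 2-byte key repeats, so the effective keystream is 2f d7 2f d7 2f d7 2f d7 2f d7.
byte 0: 164 xor  47 = 139
byte 1:  12 xor 215 = 219
byte 2: 184 xor  47 = 151
byte 3: 171 xor 215 = 124
byte 4: 188 xor  47 = 147
byte 5:  70 xor 215 = 145
byte 6:  40 xor  47 =   7
byte 7: 121 xor 215 = 174
byte 8: 125 xor  47 =  82
byte 9:  91 xor 215 = 140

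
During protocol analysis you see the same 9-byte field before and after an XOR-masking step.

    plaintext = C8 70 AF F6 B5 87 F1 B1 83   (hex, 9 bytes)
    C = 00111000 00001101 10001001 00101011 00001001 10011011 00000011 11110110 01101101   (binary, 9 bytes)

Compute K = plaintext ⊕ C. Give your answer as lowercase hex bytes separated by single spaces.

f0 7d 26 dd bc 1c f2 47 ee

Since C = plaintext ⊕ K, XORing both sides with plaintext gives K = plaintext ⊕ C.
c8 ⊕ 38 = f0
70 ⊕ 0d = 7d
af ⊕ 89 = 26
f6 ⊕ 2b = dd
b5 ⊕ 09 = bc
87 ⊕ 9b = 1c
f1 ⊕ 03 = f2
b1 ⊕ f6 = 47
83 ⊕ 6d = ee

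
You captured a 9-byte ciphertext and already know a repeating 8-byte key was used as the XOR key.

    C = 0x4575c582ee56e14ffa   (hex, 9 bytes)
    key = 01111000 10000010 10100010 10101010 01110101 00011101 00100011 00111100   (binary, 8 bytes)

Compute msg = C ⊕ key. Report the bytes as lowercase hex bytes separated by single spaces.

The 8-byte key repeats, so the effective keystream is 78 82 a2 aa 75 1d 23 3c 78.
byte 0: 45 XOR 78 = 3d
byte 1: 75 XOR 82 = f7
byte 2: c5 XOR a2 = 67
byte 3: 82 XOR aa = 28
byte 4: ee XOR 75 = 9b
byte 5: 56 XOR 1d = 4b
byte 6: e1 XOR 23 = c2
byte 7: 4f XOR 3c = 73
byte 8: fa XOR 78 = 82

3d f7 67 28 9b 4b c2 73 82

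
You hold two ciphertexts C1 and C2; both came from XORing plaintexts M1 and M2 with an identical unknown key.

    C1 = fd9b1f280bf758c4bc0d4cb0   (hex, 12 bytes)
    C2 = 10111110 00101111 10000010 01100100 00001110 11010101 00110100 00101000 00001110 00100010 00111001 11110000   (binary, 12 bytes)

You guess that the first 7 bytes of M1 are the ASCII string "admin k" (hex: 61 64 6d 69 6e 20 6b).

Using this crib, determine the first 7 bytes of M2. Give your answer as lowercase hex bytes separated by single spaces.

22 d0 f0 25 6b 02 07

First, C1 ⊕ C2 = (M1 ⊕ K) ⊕ (M2 ⊕ K) = M1 ⊕ M2, so the key drops out. Then M2 = (M1 ⊕ M2) ⊕ M1 over the first 7 bytes.
byte 0: (fd xor be) xor 61 = 43 xor 61 = 22
byte 1: (9b xor 2f) xor 64 = b4 xor 64 = d0
byte 2: (1f xor 82) xor 6d = 9d xor 6d = f0
byte 3: (28 xor 64) xor 69 = 4c xor 69 = 25
byte 4: (0b xor 0e) xor 6e = 05 xor 6e = 6b
byte 5: (f7 xor d5) xor 20 = 22 xor 20 = 02
byte 6: (58 xor 34) xor 6b = 6c xor 6b = 07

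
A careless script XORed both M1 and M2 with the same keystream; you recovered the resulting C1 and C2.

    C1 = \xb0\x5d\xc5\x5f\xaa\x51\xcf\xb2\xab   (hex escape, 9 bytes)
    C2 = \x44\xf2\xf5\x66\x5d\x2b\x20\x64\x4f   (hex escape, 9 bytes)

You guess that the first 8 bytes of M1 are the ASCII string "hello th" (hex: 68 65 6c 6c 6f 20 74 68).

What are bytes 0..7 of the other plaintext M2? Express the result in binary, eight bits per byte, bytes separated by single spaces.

10011100 11001010 01011100 01010101 10011000 01011010 10011011 10111110

First, C1 ⊕ C2 = (M1 ⊕ K) ⊕ (M2 ⊕ K) = M1 ⊕ M2, so the key drops out. Then M2 = (M1 ⊕ M2) ⊕ M1 over the first 8 bytes.
byte 0: (b0 ⊕ 44) ⊕ 68 = f4 ⊕ 68 = 9c
byte 1: (5d ⊕ f2) ⊕ 65 = af ⊕ 65 = ca
byte 2: (c5 ⊕ f5) ⊕ 6c = 30 ⊕ 6c = 5c
byte 3: (5f ⊕ 66) ⊕ 6c = 39 ⊕ 6c = 55
byte 4: (aa ⊕ 5d) ⊕ 6f = f7 ⊕ 6f = 98
byte 5: (51 ⊕ 2b) ⊕ 20 = 7a ⊕ 20 = 5a
byte 6: (cf ⊕ 20) ⊕ 74 = ef ⊕ 74 = 9b
byte 7: (b2 ⊕ 64) ⊕ 68 = d6 ⊕ 68 = be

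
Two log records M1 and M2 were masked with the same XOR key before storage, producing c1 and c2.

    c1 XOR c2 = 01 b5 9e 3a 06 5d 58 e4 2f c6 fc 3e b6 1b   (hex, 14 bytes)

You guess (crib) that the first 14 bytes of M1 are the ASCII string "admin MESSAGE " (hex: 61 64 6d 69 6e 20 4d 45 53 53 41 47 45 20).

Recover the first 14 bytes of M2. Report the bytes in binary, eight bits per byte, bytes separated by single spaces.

01100000 11010001 11110011 01010011 01101000 01111101 00010101 10100001 01111100 10010101 10111101 01111001 11110011 00111011

Since c1 ⊕ c2 = M1 ⊕ M2, XORing with the guessed M1 bytes yields the corresponding M2 bytes: M2 = (c1 ⊕ c2) ⊕ M1.
  1 xor  97 =  96
181 xor 100 = 209
158 xor 109 = 243
 58 xor 105 =  83
  6 xor 110 = 104
 93 xor  32 = 125
 88 xor  77 =  21
228 xor  69 = 161
 47 xor  83 = 124
198 xor  83 = 149
252 xor  65 = 189
 62 xor  71 = 121
182 xor  69 = 243
 27 xor  32 =  59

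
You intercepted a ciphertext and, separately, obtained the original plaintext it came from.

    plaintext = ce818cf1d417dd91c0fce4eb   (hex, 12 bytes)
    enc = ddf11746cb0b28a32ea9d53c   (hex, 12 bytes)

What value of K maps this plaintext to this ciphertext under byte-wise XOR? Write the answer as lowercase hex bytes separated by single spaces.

Since enc = plaintext ⊕ K, XORing both sides with plaintext gives K = plaintext ⊕ enc.
byte 0: 11001110 xor 11011101 = 00010011
byte 1: 10000001 xor 11110001 = 01110000
byte 2: 10001100 xor 00010111 = 10011011
byte 3: 11110001 xor 01000110 = 10110111
byte 4: 11010100 xor 11001011 = 00011111
byte 5: 00010111 xor 00001011 = 00011100
byte 6: 11011101 xor 00101000 = 11110101
byte 7: 10010001 xor 10100011 = 00110010
byte 8: 11000000 xor 00101110 = 11101110
byte 9: 11111100 xor 10101001 = 01010101
byte 10: 11100100 xor 11010101 = 00110001
byte 11: 11101011 xor 00111100 = 11010111

13 70 9b b7 1f 1c f5 32 ee 55 31 d7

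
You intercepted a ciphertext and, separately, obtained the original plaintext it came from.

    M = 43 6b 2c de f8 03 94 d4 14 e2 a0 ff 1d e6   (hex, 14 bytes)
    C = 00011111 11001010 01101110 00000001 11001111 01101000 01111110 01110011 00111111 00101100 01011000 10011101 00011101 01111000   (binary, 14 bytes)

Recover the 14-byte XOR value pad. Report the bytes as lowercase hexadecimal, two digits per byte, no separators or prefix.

Since C = M ⊕ pad, XORing both sides with M gives pad = M ⊕ C.
43 xor 1f = 5c
6b xor ca = a1
2c xor 6e = 42
de xor 01 = df
f8 xor cf = 37
03 xor 68 = 6b
94 xor 7e = ea
d4 xor 73 = a7
14 xor 3f = 2b
e2 xor 2c = ce
a0 xor 58 = f8
ff xor 9d = 62
1d xor 1d = 00
e6 xor 78 = 9e

5ca142df376beaa72bcef862009e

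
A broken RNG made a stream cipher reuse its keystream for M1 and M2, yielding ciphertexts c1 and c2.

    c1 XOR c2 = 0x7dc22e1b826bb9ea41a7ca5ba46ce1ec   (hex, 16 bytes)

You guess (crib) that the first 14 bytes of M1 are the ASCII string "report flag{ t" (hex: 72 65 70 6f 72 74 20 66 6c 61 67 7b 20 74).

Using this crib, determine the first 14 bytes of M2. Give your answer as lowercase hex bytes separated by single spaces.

Since c1 ⊕ c2 = M1 ⊕ M2, XORing with the guessed M1 bytes yields the corresponding M2 bytes: M2 = (c1 ⊕ c2) ⊕ M1.
01111101 ⊕ 01110010 = 00001111
11000010 ⊕ 01100101 = 10100111
00101110 ⊕ 01110000 = 01011110
00011011 ⊕ 01101111 = 01110100
10000010 ⊕ 01110010 = 11110000
01101011 ⊕ 01110100 = 00011111
10111001 ⊕ 00100000 = 10011001
11101010 ⊕ 01100110 = 10001100
01000001 ⊕ 01101100 = 00101101
10100111 ⊕ 01100001 = 11000110
11001010 ⊕ 01100111 = 10101101
01011011 ⊕ 01111011 = 00100000
10100100 ⊕ 00100000 = 10000100
01101100 ⊕ 01110100 = 00011000

0f a7 5e 74 f0 1f 99 8c 2d c6 ad 20 84 18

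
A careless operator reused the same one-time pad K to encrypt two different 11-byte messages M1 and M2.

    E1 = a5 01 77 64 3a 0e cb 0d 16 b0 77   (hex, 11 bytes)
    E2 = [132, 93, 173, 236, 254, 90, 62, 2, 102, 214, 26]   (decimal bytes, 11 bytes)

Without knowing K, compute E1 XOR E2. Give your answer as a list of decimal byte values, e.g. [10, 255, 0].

[33, 92, 218, 136, 196, 84, 245, 15, 112, 102, 109]

E1 ⊕ E2 = (M1 ⊕ K) ⊕ (M2 ⊕ K) = M1 ⊕ M2 — the shared key cancels under XOR.
a5 xor 84 = 21
01 xor 5d = 5c
77 xor ad = da
64 xor ec = 88
3a xor fe = c4
0e xor 5a = 54
cb xor 3e = f5
0d xor 02 = 0f
16 xor 66 = 70
b0 xor d6 = 66
77 xor 1a = 6d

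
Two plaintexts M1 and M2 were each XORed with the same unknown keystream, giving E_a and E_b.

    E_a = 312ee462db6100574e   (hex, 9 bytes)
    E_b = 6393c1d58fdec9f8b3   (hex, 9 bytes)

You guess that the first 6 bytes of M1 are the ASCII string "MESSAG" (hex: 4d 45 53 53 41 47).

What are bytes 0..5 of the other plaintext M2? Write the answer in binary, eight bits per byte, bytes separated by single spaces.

00011111 11111000 01110110 11100100 00010101 11111000

First, E_a ⊕ E_b = (M1 ⊕ K) ⊕ (M2 ⊕ K) = M1 ⊕ M2, so the key drops out. Then M2 = (M1 ⊕ M2) ⊕ M1 over the first 6 bytes.
byte 0: (31 xor 63) xor 4d = 52 xor 4d = 1f
byte 1: (2e xor 93) xor 45 = bd xor 45 = f8
byte 2: (e4 xor c1) xor 53 = 25 xor 53 = 76
byte 3: (62 xor d5) xor 53 = b7 xor 53 = e4
byte 4: (db xor 8f) xor 41 = 54 xor 41 = 15
byte 5: (61 xor de) xor 47 = bf xor 47 = f8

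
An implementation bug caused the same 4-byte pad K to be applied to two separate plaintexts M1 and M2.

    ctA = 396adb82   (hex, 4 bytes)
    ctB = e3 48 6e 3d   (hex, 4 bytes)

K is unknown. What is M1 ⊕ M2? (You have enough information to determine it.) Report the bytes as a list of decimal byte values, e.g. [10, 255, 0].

[218, 34, 181, 191]

ctA ⊕ ctB = (M1 ⊕ K) ⊕ (M2 ⊕ K) = M1 ⊕ M2 — the shared key cancels under XOR.
39 ^ e3 = da
6a ^ 48 = 22
db ^ 6e = b5
82 ^ 3d = bf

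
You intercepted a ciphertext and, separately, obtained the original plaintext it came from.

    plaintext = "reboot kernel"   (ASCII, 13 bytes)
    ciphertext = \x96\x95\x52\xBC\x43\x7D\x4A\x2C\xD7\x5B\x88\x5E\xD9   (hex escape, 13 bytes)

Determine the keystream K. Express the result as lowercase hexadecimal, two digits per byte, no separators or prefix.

Since ciphertext = plaintext ⊕ K, XORing both sides with plaintext gives K = plaintext ⊕ ciphertext.
72 ⊕ 96 = e4
65 ⊕ 95 = f0
62 ⊕ 52 = 30
6f ⊕ bc = d3
6f ⊕ 43 = 2c
74 ⊕ 7d = 09
20 ⊕ 4a = 6a
6b ⊕ 2c = 47
65 ⊕ d7 = b2
72 ⊕ 5b = 29
6e ⊕ 88 = e6
65 ⊕ 5e = 3b
6c ⊕ d9 = b5

e4f030d32c096a47b229e63bb5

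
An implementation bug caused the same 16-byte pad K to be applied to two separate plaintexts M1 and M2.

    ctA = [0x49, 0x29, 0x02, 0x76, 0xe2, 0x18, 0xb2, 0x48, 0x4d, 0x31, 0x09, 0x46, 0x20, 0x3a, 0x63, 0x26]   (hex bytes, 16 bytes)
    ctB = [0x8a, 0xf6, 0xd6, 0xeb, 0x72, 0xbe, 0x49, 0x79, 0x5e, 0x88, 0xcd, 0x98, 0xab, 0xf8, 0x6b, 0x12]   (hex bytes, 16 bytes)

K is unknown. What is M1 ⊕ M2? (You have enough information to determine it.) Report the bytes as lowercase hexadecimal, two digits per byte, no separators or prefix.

c3dfd49d90a6fb3113b9c4de8bc20834

ctA ⊕ ctB = (M1 ⊕ K) ⊕ (M2 ⊕ K) = M1 ⊕ M2 — the shared key cancels under XOR.
byte 0: 49 XOR 8a = c3
byte 1: 29 XOR f6 = df
byte 2: 02 XOR d6 = d4
byte 3: 76 XOR eb = 9d
byte 4: e2 XOR 72 = 90
byte 5: 18 XOR be = a6
byte 6: b2 XOR 49 = fb
byte 7: 48 XOR 79 = 31
byte 8: 4d XOR 5e = 13
byte 9: 31 XOR 88 = b9
byte 10: 09 XOR cd = c4
byte 11: 46 XOR 98 = de
byte 12: 20 XOR ab = 8b
byte 13: 3a XOR f8 = c2
byte 14: 63 XOR 6b = 08
byte 15: 26 XOR 12 = 34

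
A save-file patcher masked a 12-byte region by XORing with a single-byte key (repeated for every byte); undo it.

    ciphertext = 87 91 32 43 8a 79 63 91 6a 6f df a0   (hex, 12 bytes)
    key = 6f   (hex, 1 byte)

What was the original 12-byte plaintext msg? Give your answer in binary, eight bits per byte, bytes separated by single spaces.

11101000 11111110 01011101 00101100 11100101 00010110 00001100 11111110 00000101 00000000 10110000 11001111

The 1-byte key repeats, so the effective keystream is 6f 6f 6f 6f 6f 6f 6f 6f 6f 6f 6f 6f.
byte 0: 87 ^ 6f = e8
byte 1: 91 ^ 6f = fe
byte 2: 32 ^ 6f = 5d
byte 3: 43 ^ 6f = 2c
byte 4: 8a ^ 6f = e5
byte 5: 79 ^ 6f = 16
byte 6: 63 ^ 6f = 0c
byte 7: 91 ^ 6f = fe
byte 8: 6a ^ 6f = 05
byte 9: 6f ^ 6f = 00
byte 10: df ^ 6f = b0
byte 11: a0 ^ 6f = cf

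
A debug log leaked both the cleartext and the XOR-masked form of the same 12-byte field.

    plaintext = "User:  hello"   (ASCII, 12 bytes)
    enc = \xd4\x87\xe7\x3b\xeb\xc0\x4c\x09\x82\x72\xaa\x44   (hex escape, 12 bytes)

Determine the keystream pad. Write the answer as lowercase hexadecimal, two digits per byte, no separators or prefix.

Since enc = plaintext ⊕ pad, XORing both sides with plaintext gives pad = plaintext ⊕ enc.
55 ⊕ d4 = 81
73 ⊕ 87 = f4
65 ⊕ e7 = 82
72 ⊕ 3b = 49
3a ⊕ eb = d1
20 ⊕ c0 = e0
20 ⊕ 4c = 6c
68 ⊕ 09 = 61
65 ⊕ 82 = e7
6c ⊕ 72 = 1e
6c ⊕ aa = c6
6f ⊕ 44 = 2b

81f48249d1e06c61e71ec62b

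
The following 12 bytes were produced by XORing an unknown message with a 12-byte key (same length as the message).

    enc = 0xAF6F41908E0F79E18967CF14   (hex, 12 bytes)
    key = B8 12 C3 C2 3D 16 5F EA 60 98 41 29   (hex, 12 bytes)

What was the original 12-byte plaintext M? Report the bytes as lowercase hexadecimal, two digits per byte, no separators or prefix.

af xor b8 = 17
6f xor 12 = 7d
41 xor c3 = 82
90 xor c2 = 52
8e xor 3d = b3
0f xor 16 = 19
79 xor 5f = 26
e1 xor ea = 0b
89 xor 60 = e9
67 xor 98 = ff
cf xor 41 = 8e
14 xor 29 = 3d

177d8252b319260be9ff8e3d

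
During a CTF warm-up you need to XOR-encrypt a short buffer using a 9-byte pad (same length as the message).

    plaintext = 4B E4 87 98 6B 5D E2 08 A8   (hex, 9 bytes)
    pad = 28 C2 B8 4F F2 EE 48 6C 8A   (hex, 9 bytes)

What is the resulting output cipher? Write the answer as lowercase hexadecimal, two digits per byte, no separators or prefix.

63263fd799b3aa6422

XOR is its own inverse, so applying the key byte-wise gives the result directly.
01001011 ^ 00101000 = 01100011
11100100 ^ 11000010 = 00100110
10000111 ^ 10111000 = 00111111
10011000 ^ 01001111 = 11010111
01101011 ^ 11110010 = 10011001
01011101 ^ 11101110 = 10110011
11100010 ^ 01001000 = 10101010
00001000 ^ 01101100 = 01100100
10101000 ^ 10001010 = 00100010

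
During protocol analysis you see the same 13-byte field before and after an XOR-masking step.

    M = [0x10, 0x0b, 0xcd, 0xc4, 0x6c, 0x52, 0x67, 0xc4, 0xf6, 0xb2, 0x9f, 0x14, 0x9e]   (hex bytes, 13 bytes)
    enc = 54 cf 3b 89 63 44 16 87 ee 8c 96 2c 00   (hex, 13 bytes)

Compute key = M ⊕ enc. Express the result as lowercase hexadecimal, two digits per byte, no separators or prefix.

Since enc = M ⊕ key, XORing both sides with M gives key = M ⊕ enc.
00010000 ^ 01010100 = 01000100
00001011 ^ 11001111 = 11000100
11001101 ^ 00111011 = 11110110
11000100 ^ 10001001 = 01001101
01101100 ^ 01100011 = 00001111
01010010 ^ 01000100 = 00010110
01100111 ^ 00010110 = 01110001
11000100 ^ 10000111 = 01000011
11110110 ^ 11101110 = 00011000
10110010 ^ 10001100 = 00111110
10011111 ^ 10010110 = 00001001
00010100 ^ 00101100 = 00111000
10011110 ^ 00000000 = 10011110

44c4f64d0f167143183e09389e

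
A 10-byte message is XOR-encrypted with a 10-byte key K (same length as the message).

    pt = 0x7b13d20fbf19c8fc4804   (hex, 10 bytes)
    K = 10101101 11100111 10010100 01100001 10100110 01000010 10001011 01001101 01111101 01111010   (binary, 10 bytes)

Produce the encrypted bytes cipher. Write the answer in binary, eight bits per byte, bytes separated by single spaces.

XOR is its own inverse, so applying the key byte-wise gives the result directly.
7b ⊕ ad = d6
13 ⊕ e7 = f4
d2 ⊕ 94 = 46
0f ⊕ 61 = 6e
bf ⊕ a6 = 19
19 ⊕ 42 = 5b
c8 ⊕ 8b = 43
fc ⊕ 4d = b1
48 ⊕ 7d = 35
04 ⊕ 7a = 7e

11010110 11110100 01000110 01101110 00011001 01011011 01000011 10110001 00110101 01111110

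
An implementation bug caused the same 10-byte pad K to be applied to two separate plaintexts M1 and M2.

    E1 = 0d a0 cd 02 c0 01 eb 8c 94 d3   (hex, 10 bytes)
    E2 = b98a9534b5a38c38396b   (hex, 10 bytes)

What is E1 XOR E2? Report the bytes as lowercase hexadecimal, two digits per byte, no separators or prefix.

b42a583675a267b4adb8

E1 ⊕ E2 = (M1 ⊕ K) ⊕ (M2 ⊕ K) = M1 ⊕ M2 — the shared key cancels under XOR.
0d ⊕ b9 = b4
a0 ⊕ 8a = 2a
cd ⊕ 95 = 58
02 ⊕ 34 = 36
c0 ⊕ b5 = 75
01 ⊕ a3 = a2
eb ⊕ 8c = 67
8c ⊕ 38 = b4
94 ⊕ 39 = ad
d3 ⊕ 6b = b8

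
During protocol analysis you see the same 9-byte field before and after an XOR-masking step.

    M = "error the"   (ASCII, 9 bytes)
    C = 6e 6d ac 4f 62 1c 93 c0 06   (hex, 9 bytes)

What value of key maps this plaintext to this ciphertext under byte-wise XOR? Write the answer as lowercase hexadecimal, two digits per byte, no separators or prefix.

Since C = M ⊕ key, XORing both sides with M gives key = M ⊕ C.
01100101 ^ 01101110 = 00001011
01110010 ^ 01101101 = 00011111
01110010 ^ 10101100 = 11011110
01101111 ^ 01001111 = 00100000
01110010 ^ 01100010 = 00010000
00100000 ^ 00011100 = 00111100
01110100 ^ 10010011 = 11100111
01101000 ^ 11000000 = 10101000
01100101 ^ 00000110 = 01100011

0b1fde20103ce7a863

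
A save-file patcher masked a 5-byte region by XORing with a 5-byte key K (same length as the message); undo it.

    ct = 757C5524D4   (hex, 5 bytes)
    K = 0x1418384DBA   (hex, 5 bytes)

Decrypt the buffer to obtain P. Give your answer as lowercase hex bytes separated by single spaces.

61 64 6d 69 6e

XOR is its own inverse, so applying the key byte-wise gives the result directly.
byte 0: 75 ^ 14 = 61
byte 1: 7c ^ 18 = 64
byte 2: 55 ^ 38 = 6d
byte 3: 24 ^ 4d = 69
byte 4: d4 ^ ba = 6e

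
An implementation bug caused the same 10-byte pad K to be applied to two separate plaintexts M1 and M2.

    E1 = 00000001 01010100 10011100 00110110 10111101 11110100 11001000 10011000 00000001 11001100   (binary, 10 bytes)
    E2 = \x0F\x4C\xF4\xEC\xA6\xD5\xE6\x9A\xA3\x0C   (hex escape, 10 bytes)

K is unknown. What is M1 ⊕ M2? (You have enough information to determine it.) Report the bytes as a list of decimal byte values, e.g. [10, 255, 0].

[14, 24, 104, 218, 27, 33, 46, 2, 162, 192]

E1 ⊕ E2 = (M1 ⊕ K) ⊕ (M2 ⊕ K) = M1 ⊕ M2 — the shared key cancels under XOR.
00000001 ⊕ 00001111 = 00001110
01010100 ⊕ 01001100 = 00011000
10011100 ⊕ 11110100 = 01101000
00110110 ⊕ 11101100 = 11011010
10111101 ⊕ 10100110 = 00011011
11110100 ⊕ 11010101 = 00100001
11001000 ⊕ 11100110 = 00101110
10011000 ⊕ 10011010 = 00000010
00000001 ⊕ 10100011 = 10100010
11001100 ⊕ 00001100 = 11000000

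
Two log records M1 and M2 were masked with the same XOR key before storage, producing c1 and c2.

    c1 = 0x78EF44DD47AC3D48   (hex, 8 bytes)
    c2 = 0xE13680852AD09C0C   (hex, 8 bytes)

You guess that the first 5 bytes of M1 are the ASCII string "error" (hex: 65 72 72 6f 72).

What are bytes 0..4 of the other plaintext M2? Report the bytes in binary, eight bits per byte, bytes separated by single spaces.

First, c1 ⊕ c2 = (M1 ⊕ K) ⊕ (M2 ⊕ K) = M1 ⊕ M2, so the key drops out. Then M2 = (M1 ⊕ M2) ⊕ M1 over the first 5 bytes.
byte 0: (78 XOR e1) XOR 65 = 99 XOR 65 = fc
byte 1: (ef XOR 36) XOR 72 = d9 XOR 72 = ab
byte 2: (44 XOR 80) XOR 72 = c4 XOR 72 = b6
byte 3: (dd XOR 85) XOR 6f = 58 XOR 6f = 37
byte 4: (47 XOR 2a) XOR 72 = 6d XOR 72 = 1f

11111100 10101011 10110110 00110111 00011111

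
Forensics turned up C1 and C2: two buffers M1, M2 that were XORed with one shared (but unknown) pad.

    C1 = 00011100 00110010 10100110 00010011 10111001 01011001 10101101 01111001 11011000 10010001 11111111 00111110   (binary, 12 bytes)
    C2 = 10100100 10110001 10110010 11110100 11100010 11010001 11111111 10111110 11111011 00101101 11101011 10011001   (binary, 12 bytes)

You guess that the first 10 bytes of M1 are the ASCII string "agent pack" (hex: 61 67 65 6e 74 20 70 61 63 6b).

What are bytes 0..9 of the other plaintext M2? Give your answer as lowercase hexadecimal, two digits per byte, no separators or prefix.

d9e471892fa822a640d7

First, C1 ⊕ C2 = (M1 ⊕ K) ⊕ (M2 ⊕ K) = M1 ⊕ M2, so the key drops out. Then M2 = (M1 ⊕ M2) ⊕ M1 over the first 10 bytes.
byte 0: (1c ⊕ a4) ⊕ 61 = b8 ⊕ 61 = d9
byte 1: (32 ⊕ b1) ⊕ 67 = 83 ⊕ 67 = e4
byte 2: (a6 ⊕ b2) ⊕ 65 = 14 ⊕ 65 = 71
byte 3: (13 ⊕ f4) ⊕ 6e = e7 ⊕ 6e = 89
byte 4: (b9 ⊕ e2) ⊕ 74 = 5b ⊕ 74 = 2f
byte 5: (59 ⊕ d1) ⊕ 20 = 88 ⊕ 20 = a8
byte 6: (ad ⊕ ff) ⊕ 70 = 52 ⊕ 70 = 22
byte 7: (79 ⊕ be) ⊕ 61 = c7 ⊕ 61 = a6
byte 8: (d8 ⊕ fb) ⊕ 63 = 23 ⊕ 63 = 40
byte 9: (91 ⊕ 2d) ⊕ 6b = bc ⊕ 6b = d7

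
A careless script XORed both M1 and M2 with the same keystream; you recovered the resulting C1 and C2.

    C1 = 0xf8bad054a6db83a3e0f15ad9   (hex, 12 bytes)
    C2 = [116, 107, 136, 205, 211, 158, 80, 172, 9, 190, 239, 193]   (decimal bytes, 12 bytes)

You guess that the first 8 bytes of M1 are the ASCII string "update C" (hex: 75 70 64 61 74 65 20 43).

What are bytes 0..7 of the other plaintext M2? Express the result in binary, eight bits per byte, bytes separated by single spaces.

First, C1 ⊕ C2 = (M1 ⊕ K) ⊕ (M2 ⊕ K) = M1 ⊕ M2, so the key drops out. Then M2 = (M1 ⊕ M2) ⊕ M1 over the first 8 bytes.
byte 0: (f8 XOR 74) XOR 75 = 8c XOR 75 = f9
byte 1: (ba XOR 6b) XOR 70 = d1 XOR 70 = a1
byte 2: (d0 XOR 88) XOR 64 = 58 XOR 64 = 3c
byte 3: (54 XOR cd) XOR 61 = 99 XOR 61 = f8
byte 4: (a6 XOR d3) XOR 74 = 75 XOR 74 = 01
byte 5: (db XOR 9e) XOR 65 = 45 XOR 65 = 20
byte 6: (83 XOR 50) XOR 20 = d3 XOR 20 = f3
byte 7: (a3 XOR ac) XOR 43 = 0f XOR 43 = 4c

11111001 10100001 00111100 11111000 00000001 00100000 11110011 01001100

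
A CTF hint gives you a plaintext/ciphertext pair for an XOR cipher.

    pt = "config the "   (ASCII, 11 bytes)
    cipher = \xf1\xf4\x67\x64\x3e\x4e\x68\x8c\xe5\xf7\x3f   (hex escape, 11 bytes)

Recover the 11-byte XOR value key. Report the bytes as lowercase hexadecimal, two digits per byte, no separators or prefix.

929b0902572948f88d921f

Since cipher = pt ⊕ key, XORing both sides with pt gives key = pt ⊕ cipher.
01100011 xor 11110001 = 10010010
01101111 xor 11110100 = 10011011
01101110 xor 01100111 = 00001001
01100110 xor 01100100 = 00000010
01101001 xor 00111110 = 01010111
01100111 xor 01001110 = 00101001
00100000 xor 01101000 = 01001000
01110100 xor 10001100 = 11111000
01101000 xor 11100101 = 10001101
01100101 xor 11110111 = 10010010
00100000 xor 00111111 = 00011111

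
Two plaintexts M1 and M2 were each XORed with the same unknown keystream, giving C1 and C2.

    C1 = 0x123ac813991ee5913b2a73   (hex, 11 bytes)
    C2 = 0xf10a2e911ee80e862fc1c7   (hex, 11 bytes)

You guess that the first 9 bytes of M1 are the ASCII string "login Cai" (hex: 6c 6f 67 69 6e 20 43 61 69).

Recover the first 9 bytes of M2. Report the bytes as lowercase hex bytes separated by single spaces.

First, C1 ⊕ C2 = (M1 ⊕ K) ⊕ (M2 ⊕ K) = M1 ⊕ M2, so the key drops out. Then M2 = (M1 ⊕ M2) ⊕ M1 over the first 9 bytes.
byte 0: (12 ⊕ f1) ⊕ 6c = e3 ⊕ 6c = 8f
byte 1: (3a ⊕ 0a) ⊕ 6f = 30 ⊕ 6f = 5f
byte 2: (c8 ⊕ 2e) ⊕ 67 = e6 ⊕ 67 = 81
byte 3: (13 ⊕ 91) ⊕ 69 = 82 ⊕ 69 = eb
byte 4: (99 ⊕ 1e) ⊕ 6e = 87 ⊕ 6e = e9
byte 5: (1e ⊕ e8) ⊕ 20 = f6 ⊕ 20 = d6
byte 6: (e5 ⊕ 0e) ⊕ 43 = eb ⊕ 43 = a8
byte 7: (91 ⊕ 86) ⊕ 61 = 17 ⊕ 61 = 76
byte 8: (3b ⊕ 2f) ⊕ 69 = 14 ⊕ 69 = 7d

8f 5f 81 eb e9 d6 a8 76 7d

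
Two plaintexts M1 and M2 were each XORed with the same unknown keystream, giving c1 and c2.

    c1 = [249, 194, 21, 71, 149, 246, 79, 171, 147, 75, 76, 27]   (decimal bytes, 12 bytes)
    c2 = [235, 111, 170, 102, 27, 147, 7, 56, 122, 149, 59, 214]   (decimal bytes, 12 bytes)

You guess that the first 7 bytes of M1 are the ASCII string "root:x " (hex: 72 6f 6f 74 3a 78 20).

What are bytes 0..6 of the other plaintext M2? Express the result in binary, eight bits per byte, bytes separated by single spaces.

First, c1 ⊕ c2 = (M1 ⊕ K) ⊕ (M2 ⊕ K) = M1 ⊕ M2, so the key drops out. Then M2 = (M1 ⊕ M2) ⊕ M1 over the first 7 bytes.
byte 0: (f9 ^ eb) ^ 72 = 12 ^ 72 = 60
byte 1: (c2 ^ 6f) ^ 6f = ad ^ 6f = c2
byte 2: (15 ^ aa) ^ 6f = bf ^ 6f = d0
byte 3: (47 ^ 66) ^ 74 = 21 ^ 74 = 55
byte 4: (95 ^ 1b) ^ 3a = 8e ^ 3a = b4
byte 5: (f6 ^ 93) ^ 78 = 65 ^ 78 = 1d
byte 6: (4f ^ 07) ^ 20 = 48 ^ 20 = 68

01100000 11000010 11010000 01010101 10110100 00011101 01101000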